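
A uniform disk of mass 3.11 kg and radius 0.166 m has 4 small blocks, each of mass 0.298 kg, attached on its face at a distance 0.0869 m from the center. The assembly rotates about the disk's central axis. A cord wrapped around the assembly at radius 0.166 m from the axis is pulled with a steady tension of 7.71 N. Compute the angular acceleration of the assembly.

α ≈ 24.7 rad/s²

I_disk = ½MR² = ½(3.11)(0.166)² = 0.04285 kg·m².
I_blocks = 4·m·r² = 4(0.298)(0.0869)² = 0.009002 kg·m².
Total I = 0.05185 kg·m².
τ = F r = (7.71)(0.166) = 1.280 N·m.
α = τ/I = 1.280/0.05185 = 24.68 rad/s².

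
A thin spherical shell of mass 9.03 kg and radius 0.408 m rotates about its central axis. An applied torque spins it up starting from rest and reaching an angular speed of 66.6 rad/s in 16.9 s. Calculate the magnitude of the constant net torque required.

I = (2/3)MR² = (2/3)(9.03)(0.408)² = 1.002 kg·m².
α = Δω/Δt = (66.6 − 0)/16.9 = 3.941 rad/s².
τ = Iα = (1.002)(3.941) = 3.949 N·m.

τ ≈ 3.95 N·m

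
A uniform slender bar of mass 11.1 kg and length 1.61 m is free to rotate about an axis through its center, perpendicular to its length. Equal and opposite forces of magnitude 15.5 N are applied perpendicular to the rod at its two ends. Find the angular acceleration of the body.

I = (1/12)ML² = (1/12)(11.1)(1.61)² = 2.398 kg·m².
The couple gives τ = F·(L/2) + F·(L/2) = F L = (15.5)(1.61) = 24.96 N·m.
Newton's second law for rotation, τ = Iα, gives α = τ/I = 24.96/2.398 = 10.41 rad/s².

α ≈ 10.4 rad/s²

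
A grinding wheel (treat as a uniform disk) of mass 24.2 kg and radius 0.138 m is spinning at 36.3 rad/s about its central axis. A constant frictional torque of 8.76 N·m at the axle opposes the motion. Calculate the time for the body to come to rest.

t ≈ 0.955 s

I = ½MR² = (1/2)(24.2)(0.138)² = 0.2304 kg·m².
The net torque has magnitude 8.76 N·m, opposing ω.
|α| = τ/I = 8.760/0.2304 = 38.02 rad/s² (deceleration).
0 = ω₀ − |α|t ⇒ t = ω₀/|α| = 36.3/38.02 = 0.9549 s.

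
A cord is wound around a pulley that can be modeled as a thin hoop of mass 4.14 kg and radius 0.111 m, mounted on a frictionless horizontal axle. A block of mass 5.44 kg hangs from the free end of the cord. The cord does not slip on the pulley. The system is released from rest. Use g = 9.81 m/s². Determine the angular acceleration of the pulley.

I = MR² = (4.14)(0.111)² = 0.05101 kg·m².
Block: mg − T = ma. Pulley: TR = Iα. No-slip: a = αR, so T = (I/R²)a = 4.140·a.
Then mg = (m + 4.140)a, so a = (5.44)(9.81)/(5.44 + 4.140) = 5.571 m/s².
α = a/R = 5.571/0.111 = 50.19 rad/s².

α ≈ 50.2 rad/s²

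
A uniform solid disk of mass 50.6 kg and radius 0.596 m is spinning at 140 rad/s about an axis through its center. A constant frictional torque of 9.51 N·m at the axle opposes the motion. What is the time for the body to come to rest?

I = ½MR² = (1/2)(50.6)(0.596)² = 8.987 kg·m².
The net torque has magnitude 9.51 N·m, opposing ω.
|α| = τ/I = 9.510/8.987 = 1.058 rad/s² (deceleration).
0 = ω₀ − |α|t ⇒ t = ω₀/|α| = 140/1.058 = 132.3 s.

t ≈ 132 s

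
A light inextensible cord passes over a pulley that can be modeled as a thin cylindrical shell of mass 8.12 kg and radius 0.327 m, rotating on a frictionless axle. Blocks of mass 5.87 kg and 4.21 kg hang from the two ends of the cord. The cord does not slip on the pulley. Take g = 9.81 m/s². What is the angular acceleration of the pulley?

I = MR² = (8.12)(0.327)² = 0.8683 kg·m².
Heavier block: m₁g − T₁ = m₁a. Lighter block: T₂ − m₂g = m₂a.
Pulley: (T₁ − T₂)R = Iα = I(a/R), so T₁ − T₂ = (I/R²)a = 1·M_p a = 8.120·a.
Adding the three: (m₁ − m₂)g = (m₁ + m₂ + 8.120)a, so a = (5.87 − 4.21)(9.81)/(5.87 + 4.21 + 8.120) = 0.8948 m/s².
α = a/R = 0.8948/0.327 = 2.736 rad/s².

α ≈ 2.74 rad/s²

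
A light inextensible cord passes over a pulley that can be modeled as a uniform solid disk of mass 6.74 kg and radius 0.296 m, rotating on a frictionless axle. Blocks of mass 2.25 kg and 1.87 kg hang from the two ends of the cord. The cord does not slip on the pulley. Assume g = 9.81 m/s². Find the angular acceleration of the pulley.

α ≈ 1.68 rad/s²

I = ½MR² = (1/2)(6.74)(0.296)² = 0.2953 kg·m².
Heavier block: m₁g − T₁ = m₁a. Lighter block: T₂ − m₂g = m₂a.
Pulley: (T₁ − T₂)R = Iα = I(a/R), so T₁ − T₂ = (I/R²)a = (1/2)M_p a = 3.370·a.
Adding the three: (m₁ − m₂)g = (m₁ + m₂ + 3.370)a, so a = (2.25 − 1.87)(9.81)/(2.25 + 1.87 + 3.370) = 0.4977 m/s².
α = a/R = 0.4977/0.296 = 1.681 rad/s².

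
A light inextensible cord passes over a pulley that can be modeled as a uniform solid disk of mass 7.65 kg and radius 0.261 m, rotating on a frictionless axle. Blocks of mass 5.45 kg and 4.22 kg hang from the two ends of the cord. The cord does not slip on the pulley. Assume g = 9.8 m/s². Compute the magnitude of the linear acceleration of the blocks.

I = ½MR² = (1/2)(7.65)(0.261)² = 0.2606 kg·m².
Heavier block: m₁g − T₁ = m₁a. Lighter block: T₂ − m₂g = m₂a.
Pulley: (T₁ − T₂)R = Iα = I(a/R), so T₁ − T₂ = (I/R²)a = (1/2)M_p a = 3.825·a.
Adding the three: (m₁ − m₂)g = (m₁ + m₂ + 3.825)a, so a = (5.45 − 4.22)(9.8)/(5.45 + 4.22 + 3.825) = 0.8932 m/s².

a ≈ 0.893 m/s²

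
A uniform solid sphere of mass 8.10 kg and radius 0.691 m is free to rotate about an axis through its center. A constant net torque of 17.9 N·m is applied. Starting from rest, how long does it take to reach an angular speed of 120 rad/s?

I = (2/5)MR² = (2/5)(8.10)(0.691)² = 1.547 kg·m².
α = τ/I = 17.9/1.547 = 11.57 rad/s².
ω = αt ⇒ t = ω/α = 120/11.57 = 10.37 s.

t ≈ 10.4 s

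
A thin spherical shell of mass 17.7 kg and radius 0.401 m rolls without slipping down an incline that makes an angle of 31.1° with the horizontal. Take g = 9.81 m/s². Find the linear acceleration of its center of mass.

a ≈ 3.04 m/s²

Translation along the incline: Mg sinθ − f = Ma.
Rotation about the center: fR = Iα with I = (2/3)MR². No-slip gives a = αR, so f = (I/R²)a = (2/3)M a.
Substituting: Mg sinθ = (1 + 0.6667)Ma, so a = g sinθ/(1 + 0.6667) = (9.81) sin 31.1° / 1.667 = 3.040 m/s².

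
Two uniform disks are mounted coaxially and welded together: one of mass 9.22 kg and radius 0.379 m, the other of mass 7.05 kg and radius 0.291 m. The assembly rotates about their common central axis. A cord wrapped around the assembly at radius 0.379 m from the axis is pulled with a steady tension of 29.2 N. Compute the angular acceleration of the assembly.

α ≈ 11.5 rad/s²

I = ½M₁R₁² + ½M₂R₂² = ½(9.22)(0.379)² + ½(7.05)(0.291)² = 0.9607 kg·m².
τ = F r = (29.2)(0.379) = 11.07 N·m.
α = τ/I = 11.07/0.9607 = 11.52 rad/s².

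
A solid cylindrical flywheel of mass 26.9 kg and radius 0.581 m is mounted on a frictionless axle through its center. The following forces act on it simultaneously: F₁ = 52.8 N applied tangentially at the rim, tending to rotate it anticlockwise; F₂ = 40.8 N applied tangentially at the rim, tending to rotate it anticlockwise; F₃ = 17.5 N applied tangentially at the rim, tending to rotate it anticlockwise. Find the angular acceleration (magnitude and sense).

α ≈ 14.2 rad/s², anticlockwise

I = ½MR² = (1/2)(26.9)(0.581)² = 4.540 kg·m².
Taking anticlockwise as positive: τ₁ = +(52.8)(0.581) = +30.68 N·m; τ₂ = +(40.8)(0.581) = +23.70 N·m; τ₃ = +(17.5)(0.581) = +10.17 N·m.
Net torque τ = 64.55 N·m.
α = τ/I = 64.55/4.540 = 14.22 rad/s².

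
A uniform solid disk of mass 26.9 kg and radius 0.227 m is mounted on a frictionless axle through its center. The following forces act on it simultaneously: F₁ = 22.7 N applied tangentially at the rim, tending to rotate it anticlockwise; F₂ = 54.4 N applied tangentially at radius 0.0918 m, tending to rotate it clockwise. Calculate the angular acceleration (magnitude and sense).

I = ½MR² = (1/2)(26.9)(0.227)² = 0.6931 kg·m².
Taking anticlockwise as positive: τ₁ = +(22.7)(0.227) = +5.153 N·m; τ₂ = −(54.4)(0.0918) = −4.994 N·m.
Net torque τ = 0.1590 N·m.
α = τ/I = 0.1590/0.6931 = 0.2294 rad/s².

α ≈ 0.229 rad/s², anticlockwise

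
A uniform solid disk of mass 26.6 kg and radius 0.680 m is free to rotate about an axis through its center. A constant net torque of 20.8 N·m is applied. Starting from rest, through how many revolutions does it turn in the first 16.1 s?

I = ½MR² = (1/2)(26.6)(0.680)² = 6.150 kg·m².
α = τ/I = 20.8/6.150 = 3.382 rad/s².
θ = ½αt² = ½(3.382)(16.1)² = 438.3 rad.
Revolutions = θ/(2π) = 69.76.

≈ 69.8 revolutions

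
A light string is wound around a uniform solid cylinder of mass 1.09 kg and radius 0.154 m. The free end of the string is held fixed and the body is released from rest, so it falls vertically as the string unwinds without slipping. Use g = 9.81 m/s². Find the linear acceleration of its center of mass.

Translation: Mg − T = Ma. Rotation about the center: TR = Iα with I = ½MR².
With a = αR: T = (I/R²)a = (1/2)M a, so Mg = (1 + 0.5000)Ma.
a = g/(1 + 0.5000) = 9.81/1.500 = 6.540 m/s².

a ≈ 6.54 m/s²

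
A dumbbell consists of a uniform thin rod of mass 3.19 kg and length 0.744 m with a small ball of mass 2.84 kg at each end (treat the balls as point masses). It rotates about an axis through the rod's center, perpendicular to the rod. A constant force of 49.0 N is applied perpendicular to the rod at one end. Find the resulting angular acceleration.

α ≈ 19.5 rad/s²

I_rod = (1/12)ML² = (1/12)(3.19)(0.744)² = 0.1471 kg·m².
I_balls = 2·m·(L/2)² = 2(2.84)(0.3720)² = 0.7860 kg·m².
Total I = 0.9332 kg·m².
τ = F·(L/2) = (49.0)(0.372) = 18.23 N·m.
α = τ/I = 18.23/0.9332 = 19.53 rad/s².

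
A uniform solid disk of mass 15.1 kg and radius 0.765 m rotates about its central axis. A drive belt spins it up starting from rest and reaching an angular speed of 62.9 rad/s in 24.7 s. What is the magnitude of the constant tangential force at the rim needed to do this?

F ≈ 14.7 N

I = ½MR² = (1/2)(15.1)(0.765)² = 4.418 kg·m².
α = Δω/Δt = (62.9 − 0)/24.7 = 2.547 rad/s².
The required torque is τ = Iα = (4.418)(2.547) = 11.25 N·m.
A tangential force at the rim gives τ = FR, so F = τ/R = 11.25/0.765 = 14.71 N.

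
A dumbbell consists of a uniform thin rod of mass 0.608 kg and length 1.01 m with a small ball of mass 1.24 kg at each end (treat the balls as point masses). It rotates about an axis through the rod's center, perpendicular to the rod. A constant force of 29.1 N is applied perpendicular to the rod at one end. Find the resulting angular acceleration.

I_rod = (1/12)ML² = (1/12)(0.608)(1.01)² = 0.05169 kg·m².
I_balls = 2·m·(L/2)² = 2(1.24)(0.5050)² = 0.6325 kg·m².
Total I = 0.6841 kg·m².
τ = F·(L/2) = (29.1)(0.505) = 14.70 N·m.
α = τ/I = 14.70/0.6841 = 21.48 rad/s².

α ≈ 21.5 rad/s²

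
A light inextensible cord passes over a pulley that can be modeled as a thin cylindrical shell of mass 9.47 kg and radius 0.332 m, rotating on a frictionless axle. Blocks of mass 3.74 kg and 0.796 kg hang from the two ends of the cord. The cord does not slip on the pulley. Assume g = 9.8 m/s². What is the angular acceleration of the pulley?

I = MR² = (9.47)(0.332)² = 1.044 kg·m².
Heavier block: m₁g − T₁ = m₁a. Lighter block: T₂ − m₂g = m₂a.
Pulley: (T₁ − T₂)R = Iα = I(a/R), so T₁ − T₂ = (I/R²)a = 1·M_p a = 9.470·a.
Adding the three: (m₁ − m₂)g = (m₁ + m₂ + 9.470)a, so a = (3.74 − 0.796)(9.8)/(3.74 + 0.796 + 9.470) = 2.060 m/s².
α = a/R = 2.060/0.332 = 6.205 rad/s².

α ≈ 6.20 rad/s²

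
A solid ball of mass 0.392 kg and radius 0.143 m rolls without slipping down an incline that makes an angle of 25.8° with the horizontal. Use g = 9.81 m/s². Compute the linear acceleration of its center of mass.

Translation along the incline: Mg sinθ − f = Ma.
Rotation about the center: fR = Iα with I = (2/5)MR². No-slip gives a = αR, so f = (I/R²)a = (2/5)M a.
Substituting: Mg sinθ = (1 + 0.4000)Ma, so a = g sinθ/(1 + 0.4000) = (9.81) sin 25.8° / 1.400 = 3.050 m/s².

a ≈ 3.05 m/s²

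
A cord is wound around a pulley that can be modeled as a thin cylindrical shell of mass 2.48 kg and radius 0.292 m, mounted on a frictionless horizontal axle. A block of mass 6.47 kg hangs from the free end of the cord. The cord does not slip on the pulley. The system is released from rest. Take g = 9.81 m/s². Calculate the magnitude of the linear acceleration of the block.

I = MR² = (2.48)(0.292)² = 0.2115 kg·m².
Block: mg − T = ma. Pulley: TR = Iα. No-slip: a = αR, so T = (I/R²)a = 2.480·a.
Then mg = (m + 2.480)a, so a = (6.47)(9.81)/(6.47 + 2.480) = 7.092 m/s².

a ≈ 7.09 m/s²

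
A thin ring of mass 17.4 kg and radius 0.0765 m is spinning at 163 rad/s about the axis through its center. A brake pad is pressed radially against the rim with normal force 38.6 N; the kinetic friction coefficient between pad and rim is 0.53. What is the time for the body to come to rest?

I = MR² = (17.4)(0.0765)² = 0.1018 kg·m².
Friction force f = μN = (0.53)(38.6) = 20.46 N at the rim; torque magnitude τ = fR = 1.565 N·m, opposing ω.
|α| = τ/I = 1.565/0.1018 = 15.37 rad/s² (deceleration).
0 = ω₀ − |α|t ⇒ t = ω₀/|α| = 163/15.37 = 10.61 s.

t ≈ 10.6 s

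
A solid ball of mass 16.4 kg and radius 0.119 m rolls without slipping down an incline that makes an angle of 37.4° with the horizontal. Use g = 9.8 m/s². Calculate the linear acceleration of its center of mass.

Translation along the incline: Mg sinθ − f = Ma.
Rotation about the center: fR = Iα with I = (2/5)MR². No-slip gives a = αR, so f = (I/R²)a = (2/5)M a.
Substituting: Mg sinθ = (1 + 0.4000)Ma, so a = g sinθ/(1 + 0.4000) = (9.8) sin 37.4° / 1.400 = 4.252 m/s².

a ≈ 4.25 m/s²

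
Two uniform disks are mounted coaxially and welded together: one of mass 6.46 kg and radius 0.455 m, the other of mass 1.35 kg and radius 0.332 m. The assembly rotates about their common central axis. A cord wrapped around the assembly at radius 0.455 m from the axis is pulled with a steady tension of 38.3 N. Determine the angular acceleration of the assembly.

α ≈ 23.5 rad/s²

I = ½M₁R₁² + ½M₂R₂² = ½(6.46)(0.455)² + ½(1.35)(0.332)² = 0.7431 kg·m².
τ = F r = (38.3)(0.455) = 17.43 N·m.
α = τ/I = 17.43/0.7431 = 23.45 rad/s².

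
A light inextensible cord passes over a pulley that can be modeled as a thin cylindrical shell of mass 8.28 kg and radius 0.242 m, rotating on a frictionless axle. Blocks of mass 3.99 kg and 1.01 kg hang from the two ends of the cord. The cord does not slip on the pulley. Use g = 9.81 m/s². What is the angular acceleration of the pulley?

α ≈ 9.10 rad/s²

I = MR² = (8.28)(0.242)² = 0.4849 kg·m².
Heavier block: m₁g − T₁ = m₁a. Lighter block: T₂ − m₂g = m₂a.
Pulley: (T₁ − T₂)R = Iα = I(a/R), so T₁ − T₂ = (I/R²)a = 1·M_p a = 8.280·a.
Adding the three: (m₁ − m₂)g = (m₁ + m₂ + 8.280)a, so a = (3.99 − 1.01)(9.81)/(3.99 + 1.01 + 8.280) = 2.201 m/s².
α = a/R = 2.201/0.242 = 9.096 rad/s².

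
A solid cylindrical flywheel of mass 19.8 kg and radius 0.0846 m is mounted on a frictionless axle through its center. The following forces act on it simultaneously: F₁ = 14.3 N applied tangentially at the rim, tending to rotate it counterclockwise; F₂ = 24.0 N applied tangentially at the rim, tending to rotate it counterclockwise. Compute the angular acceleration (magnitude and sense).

α ≈ 45.7 rad/s², counterclockwise

I = ½MR² = (1/2)(19.8)(0.0846)² = 0.07086 kg·m².
Taking counterclockwise as positive: τ₁ = +(14.3)(0.0846) = +1.210 N·m; τ₂ = +(24.0)(0.0846) = +2.030 N·m.
Net torque τ = 3.240 N·m.
α = τ/I = 3.240/0.07086 = 45.73 rad/s².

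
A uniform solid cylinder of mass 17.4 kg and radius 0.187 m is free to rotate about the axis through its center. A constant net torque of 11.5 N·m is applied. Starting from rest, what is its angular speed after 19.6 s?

I = ½MR² = (1/2)(17.4)(0.187)² = 0.3042 kg·m².
α = τ/I = 11.5/0.3042 = 37.80 rad/s².
ω = ω₀ + αt = 0 + (37.80)(19.6) = 740.9 rad/s.

ω ≈ 741 rad/s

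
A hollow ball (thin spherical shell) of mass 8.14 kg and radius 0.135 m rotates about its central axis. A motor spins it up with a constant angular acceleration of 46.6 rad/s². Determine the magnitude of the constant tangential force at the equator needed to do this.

F ≈ 34.1 N

I = (2/3)MR² = (2/3)(8.14)(0.135)² = 0.09890 kg·m².
The required torque is τ = Iα = (0.09890)(46.60) = 4.609 N·m.
A tangential force at the equator gives τ = FR, so F = τ/R = 4.609/0.135 = 34.14 N.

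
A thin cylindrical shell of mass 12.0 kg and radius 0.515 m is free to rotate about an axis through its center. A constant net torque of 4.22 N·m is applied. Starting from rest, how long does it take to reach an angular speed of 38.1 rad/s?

t ≈ 28.7 s

I = MR² = (12.0)(0.515)² = 3.183 kg·m².
α = τ/I = 4.22/3.183 = 1.326 rad/s².
ω = αt ⇒ t = ω/α = 38.1/1.326 = 28.73 s.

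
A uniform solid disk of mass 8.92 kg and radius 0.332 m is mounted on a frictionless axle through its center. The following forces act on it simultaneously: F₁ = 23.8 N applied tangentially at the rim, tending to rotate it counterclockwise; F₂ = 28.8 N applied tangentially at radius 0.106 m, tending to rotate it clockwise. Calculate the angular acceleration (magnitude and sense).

α ≈ 9.86 rad/s², counterclockwise

I = ½MR² = (1/2)(8.92)(0.332)² = 0.4916 kg·m².
Taking counterclockwise as positive: τ₁ = +(23.8)(0.332) = +7.902 N·m; τ₂ = −(28.8)(0.106) = −3.053 N·m.
Net torque τ = 4.849 N·m.
α = τ/I = 4.849/0.4916 = 9.863 rad/s².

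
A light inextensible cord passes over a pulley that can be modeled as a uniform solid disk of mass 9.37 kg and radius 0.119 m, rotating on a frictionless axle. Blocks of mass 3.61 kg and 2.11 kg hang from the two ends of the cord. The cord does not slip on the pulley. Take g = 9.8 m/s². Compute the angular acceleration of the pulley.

I = ½MR² = (1/2)(9.37)(0.119)² = 0.06634 kg·m².
Heavier block: m₁g − T₁ = m₁a. Lighter block: T₂ − m₂g = m₂a.
Pulley: (T₁ − T₂)R = Iα = I(a/R), so T₁ − T₂ = (I/R²)a = (1/2)M_p a = 4.685·a.
Adding the three: (m₁ − m₂)g = (m₁ + m₂ + 4.685)a, so a = (3.61 − 2.11)(9.8)/(3.61 + 2.11 + 4.685) = 1.413 m/s².
α = a/R = 1.413/0.119 = 11.87 rad/s².

α ≈ 11.9 rad/s²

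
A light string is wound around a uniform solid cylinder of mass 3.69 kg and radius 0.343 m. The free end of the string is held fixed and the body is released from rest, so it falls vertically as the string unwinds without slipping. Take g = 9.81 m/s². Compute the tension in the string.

T ≈ 12.1 N

Translation: Mg − T = Ma. Rotation about the center: TR = Iα with I = ½MR².
With a = αR: T = (I/R²)a = (1/2)M a, so Mg = (1 + 0.5000)Ma.
a = g/(1 + 0.5000) = 9.81/1.500 = 6.540 m/s².
T = 0.5000·M·a = (0.5000)(3.69)(6.540) = 12.07 N.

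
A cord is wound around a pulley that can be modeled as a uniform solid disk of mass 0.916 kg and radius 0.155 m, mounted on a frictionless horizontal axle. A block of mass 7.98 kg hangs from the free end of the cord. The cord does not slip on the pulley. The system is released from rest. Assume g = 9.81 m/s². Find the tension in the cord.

I = ½MR² = (1/2)(0.916)(0.155)² = 0.01100 kg·m².
Block: mg − T = ma. Pulley: TR = Iα. No-slip: a = αR, so T = (I/R²)a = 0.4580·a.
Then mg = (m + 0.4580)a, so a = (7.98)(9.81)/(7.98 + 0.4580) = 9.278 m/s².
T = 0.4580·a = 4.249 N.

T ≈ 4.25 N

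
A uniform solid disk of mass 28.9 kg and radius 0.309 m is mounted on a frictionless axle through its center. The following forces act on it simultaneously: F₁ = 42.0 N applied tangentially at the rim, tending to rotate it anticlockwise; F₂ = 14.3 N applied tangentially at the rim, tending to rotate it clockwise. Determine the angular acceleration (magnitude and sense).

I = ½MR² = (1/2)(28.9)(0.309)² = 1.380 kg·m².
Taking anticlockwise as positive: τ₁ = +(42.0)(0.309) = +12.98 N·m; τ₂ = −(14.3)(0.309) = −4.419 N·m.
Net torque τ = 8.559 N·m.
α = τ/I = 8.559/1.380 = 6.204 rad/s².

α ≈ 6.20 rad/s², anticlockwise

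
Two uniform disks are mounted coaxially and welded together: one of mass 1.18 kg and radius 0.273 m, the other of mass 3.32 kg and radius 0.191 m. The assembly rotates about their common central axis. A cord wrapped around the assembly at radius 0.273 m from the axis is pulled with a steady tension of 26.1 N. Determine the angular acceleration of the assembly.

I = ½M₁R₁² + ½M₂R₂² = ½(1.18)(0.273)² + ½(3.32)(0.191)² = 0.1045 kg·m².
τ = F r = (26.1)(0.273) = 7.125 N·m.
α = τ/I = 7.125/0.1045 = 68.16 rad/s².

α ≈ 68.2 rad/s²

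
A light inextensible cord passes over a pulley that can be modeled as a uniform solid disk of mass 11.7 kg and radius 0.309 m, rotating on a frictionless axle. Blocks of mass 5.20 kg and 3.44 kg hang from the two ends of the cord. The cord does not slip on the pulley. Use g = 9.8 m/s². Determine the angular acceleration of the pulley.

I = ½MR² = (1/2)(11.7)(0.309)² = 0.5586 kg·m².
Heavier block: m₁g − T₁ = m₁a. Lighter block: T₂ − m₂g = m₂a.
Pulley: (T₁ − T₂)R = Iα = I(a/R), so T₁ − T₂ = (I/R²)a = (1/2)M_p a = 5.850·a.
Adding the three: (m₁ − m₂)g = (m₁ + m₂ + 5.850)a, so a = (5.20 − 3.44)(9.8)/(5.20 + 3.44 + 5.850) = 1.190 m/s².
α = a/R = 1.190/0.309 = 3.852 rad/s².

α ≈ 3.85 rad/s²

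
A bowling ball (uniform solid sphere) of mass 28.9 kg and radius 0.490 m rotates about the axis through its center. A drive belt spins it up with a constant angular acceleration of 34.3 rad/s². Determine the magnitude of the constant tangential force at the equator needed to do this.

I = (2/5)MR² = (2/5)(28.9)(0.490)² = 2.776 kg·m².
The required torque is τ = Iα = (2.776)(34.30) = 95.20 N·m.
A tangential force at the equator gives τ = FR, so F = τ/R = 95.20/0.490 = 194.3 N.

F ≈ 194 N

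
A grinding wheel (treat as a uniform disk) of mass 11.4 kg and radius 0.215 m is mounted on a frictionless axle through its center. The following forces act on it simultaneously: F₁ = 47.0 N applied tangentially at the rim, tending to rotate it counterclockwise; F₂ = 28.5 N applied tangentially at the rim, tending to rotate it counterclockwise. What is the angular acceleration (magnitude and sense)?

α ≈ 61.6 rad/s², counterclockwise

I = ½MR² = (1/2)(11.4)(0.215)² = 0.2635 kg·m².
Taking counterclockwise as positive: τ₁ = +(47.0)(0.215) = +10.11 N·m; τ₂ = +(28.5)(0.215) = +6.127 N·m.
Net torque τ = 16.23 N·m.
α = τ/I = 16.23/0.2635 = 61.61 rad/s².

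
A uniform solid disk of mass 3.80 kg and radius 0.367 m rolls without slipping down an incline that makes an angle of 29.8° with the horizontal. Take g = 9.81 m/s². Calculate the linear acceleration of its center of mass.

Translation along the incline: Mg sinθ − f = Ma.
Rotation about the center: fR = Iα with I = ½MR². No-slip gives a = αR, so f = (I/R²)a = (1/2)M a.
Substituting: Mg sinθ = (1 + 0.5000)Ma, so a = g sinθ/(1 + 0.5000) = (9.81) sin 29.8° / 1.500 = 3.250 m/s².

a ≈ 3.25 m/s²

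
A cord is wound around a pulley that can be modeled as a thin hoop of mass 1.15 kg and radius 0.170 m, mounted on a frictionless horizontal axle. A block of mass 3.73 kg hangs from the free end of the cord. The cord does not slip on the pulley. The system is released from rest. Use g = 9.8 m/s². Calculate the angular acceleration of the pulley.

I = MR² = (1.15)(0.170)² = 0.03324 kg·m².
Block: mg − T = ma. Pulley: TR = Iα. No-slip: a = αR, so T = (I/R²)a = 1.150·a.
Then mg = (m + 1.150)a, so a = (3.73)(9.8)/(3.73 + 1.150) = 7.491 m/s².
α = a/R = 7.491/0.170 = 44.06 rad/s².

α ≈ 44.1 rad/s²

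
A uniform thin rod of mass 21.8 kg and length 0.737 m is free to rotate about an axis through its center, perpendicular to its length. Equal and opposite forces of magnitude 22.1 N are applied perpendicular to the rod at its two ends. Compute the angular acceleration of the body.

I = (1/12)ML² = (1/12)(21.8)(0.737)² = 0.9868 kg·m².
The couple gives τ = F·(L/2) + F·(L/2) = F L = (22.1)(0.737) = 16.29 N·m.
Newton's second law for rotation, τ = Iα, gives α = τ/I = 16.29/0.9868 = 16.51 rad/s².

α ≈ 16.5 rad/s²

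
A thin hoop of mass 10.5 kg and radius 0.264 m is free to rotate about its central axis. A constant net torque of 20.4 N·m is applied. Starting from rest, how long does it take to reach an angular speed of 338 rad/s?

I = MR² = (10.5)(0.264)² = 0.7318 kg·m².
α = τ/I = 20.4/0.7318 = 27.88 rad/s².
ω = αt ⇒ t = ω/α = 338/27.88 = 12.13 s.

t ≈ 12.1 s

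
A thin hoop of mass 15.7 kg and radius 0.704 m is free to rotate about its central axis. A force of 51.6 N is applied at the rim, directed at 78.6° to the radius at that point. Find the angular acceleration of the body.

α ≈ 4.58 rad/s²

I = MR² = (15.7)(0.704)² = 7.781 kg·m².
Only the tangential component produces torque: τ = F R sinθ = (51.6)(0.704) sin 78.6° = 35.61 N·m.
Newton's second law for rotation, τ = Iα, gives α = τ/I = 35.61/7.781 = 4.576 rad/s².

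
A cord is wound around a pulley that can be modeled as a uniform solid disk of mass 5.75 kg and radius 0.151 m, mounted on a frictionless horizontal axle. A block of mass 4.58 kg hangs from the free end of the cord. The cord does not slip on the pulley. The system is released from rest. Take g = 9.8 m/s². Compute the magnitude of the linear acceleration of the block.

I = ½MR² = (1/2)(5.75)(0.151)² = 0.06555 kg·m².
Block: mg − T = ma. Pulley: TR = Iα. No-slip: a = αR, so T = (I/R²)a = 2.875·a.
Then mg = (m + 2.875)a, so a = (4.58)(9.8)/(4.58 + 2.875) = 6.021 m/s².

a ≈ 6.02 m/s²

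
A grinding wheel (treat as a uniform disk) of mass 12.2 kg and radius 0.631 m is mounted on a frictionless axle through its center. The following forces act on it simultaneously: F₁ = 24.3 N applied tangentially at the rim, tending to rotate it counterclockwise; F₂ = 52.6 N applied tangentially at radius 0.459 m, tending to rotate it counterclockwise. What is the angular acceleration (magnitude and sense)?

α ≈ 16.3 rad/s², counterclockwise

I = ½MR² = (1/2)(12.2)(0.631)² = 2.429 kg·m².
Taking counterclockwise as positive: τ₁ = +(24.3)(0.631) = +15.33 N·m; τ₂ = +(52.6)(0.459) = +24.14 N·m.
Net torque τ = 39.48 N·m.
α = τ/I = 39.48/2.429 = 16.25 rad/s².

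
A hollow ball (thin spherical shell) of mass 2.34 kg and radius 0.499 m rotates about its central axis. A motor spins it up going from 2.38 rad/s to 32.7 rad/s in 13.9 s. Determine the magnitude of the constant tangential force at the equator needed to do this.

I = (2/3)MR² = (2/3)(2.34)(0.499)² = 0.3884 kg·m².
α = Δω/Δt = (32.7 − 2.38)/13.9 = 2.181 rad/s².
The required torque is τ = Iα = (0.3884)(2.181) = 0.8473 N·m.
A tangential force at the equator gives τ = FR, so F = τ/R = 0.8473/0.499 = 1.698 N.

F ≈ 1.70 N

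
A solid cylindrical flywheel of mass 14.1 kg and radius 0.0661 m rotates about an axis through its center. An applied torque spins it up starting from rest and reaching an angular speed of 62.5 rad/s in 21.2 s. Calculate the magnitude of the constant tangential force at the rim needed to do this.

I = ½MR² = (1/2)(14.1)(0.0661)² = 0.03080 kg·m².
α = Δω/Δt = (62.5 − 0)/21.2 = 2.948 rad/s².
The required torque is τ = Iα = (0.03080)(2.948) = 0.09081 N·m.
A tangential force at the rim gives τ = FR, so F = τ/R = 0.09081/0.0661 = 1.374 N.

F ≈ 1.37 N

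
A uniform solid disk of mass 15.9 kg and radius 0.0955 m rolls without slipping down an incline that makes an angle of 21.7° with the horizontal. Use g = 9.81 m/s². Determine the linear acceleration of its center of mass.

a ≈ 2.42 m/s²

Translation along the incline: Mg sinθ − f = Ma.
Rotation about the center: fR = Iα with I = ½MR². No-slip gives a = αR, so f = (I/R²)a = (1/2)M a.
Substituting: Mg sinθ = (1 + 0.5000)Ma, so a = g sinθ/(1 + 0.5000) = (9.81) sin 21.7° / 1.500 = 2.418 m/s².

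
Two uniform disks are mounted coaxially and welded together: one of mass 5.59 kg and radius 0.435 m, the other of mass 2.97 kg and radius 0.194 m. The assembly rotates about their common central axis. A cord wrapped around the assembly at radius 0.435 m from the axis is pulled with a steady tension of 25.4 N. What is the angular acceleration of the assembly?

α ≈ 18.9 rad/s²

I = ½M₁R₁² + ½M₂R₂² = ½(5.59)(0.435)² + ½(2.97)(0.194)² = 0.5848 kg·m².
τ = F r = (25.4)(0.435) = 11.05 N·m.
α = τ/I = 11.05/0.5848 = 18.89 rad/s².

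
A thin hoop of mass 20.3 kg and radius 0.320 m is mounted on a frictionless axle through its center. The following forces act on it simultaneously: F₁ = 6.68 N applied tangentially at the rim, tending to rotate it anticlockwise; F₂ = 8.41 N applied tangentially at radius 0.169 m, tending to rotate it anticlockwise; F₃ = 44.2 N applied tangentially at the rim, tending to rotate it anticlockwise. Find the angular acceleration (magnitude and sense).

I = MR² = (20.3)(0.320)² = 2.079 kg·m².
Taking anticlockwise as positive: τ₁ = +(6.68)(0.320) = +2.138 N·m; τ₂ = +(8.41)(0.169) = +1.421 N·m; τ₃ = +(44.2)(0.320) = +14.14 N·m.
Net torque τ = 17.70 N·m.
α = τ/I = 17.70/2.079 = 8.516 rad/s².

α ≈ 8.52 rad/s², anticlockwise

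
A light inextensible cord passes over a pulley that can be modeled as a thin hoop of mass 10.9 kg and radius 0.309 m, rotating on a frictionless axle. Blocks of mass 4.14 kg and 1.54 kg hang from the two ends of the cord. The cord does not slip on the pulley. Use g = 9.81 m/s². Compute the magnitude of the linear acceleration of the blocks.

I = MR² = (10.9)(0.309)² = 1.041 kg·m².
Heavier block: m₁g − T₁ = m₁a. Lighter block: T₂ − m₂g = m₂a.
Pulley: (T₁ − T₂)R = Iα = I(a/R), so T₁ − T₂ = (I/R²)a = 1·M_p a = 10.90·a.
Adding the three: (m₁ − m₂)g = (m₁ + m₂ + 10.90)a, so a = (4.14 − 1.54)(9.81)/(4.14 + 1.54 + 10.90) = 1.538 m/s².

a ≈ 1.54 m/s²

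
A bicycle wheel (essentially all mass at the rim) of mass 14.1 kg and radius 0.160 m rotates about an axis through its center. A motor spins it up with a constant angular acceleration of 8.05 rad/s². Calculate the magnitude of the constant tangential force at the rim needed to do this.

I = MR² = (14.1)(0.160)² = 0.3610 kg·m².
The required torque is τ = Iα = (0.3610)(8.050) = 2.906 N·m.
A tangential force at the rim gives τ = FR, so F = τ/R = 2.906/0.160 = 18.16 N.

F ≈ 18.2 N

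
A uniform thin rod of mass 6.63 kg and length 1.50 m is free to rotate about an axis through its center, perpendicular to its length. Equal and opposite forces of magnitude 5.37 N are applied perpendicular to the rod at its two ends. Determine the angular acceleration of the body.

I = (1/12)ML² = (1/12)(6.63)(1.50)² = 1.243 kg·m².
The couple gives τ = F·(L/2) + F·(L/2) = F L = (5.37)(1.50) = 8.055 N·m.
Newton's second law for rotation, τ = Iα, gives α = τ/I = 8.055/1.243 = 6.480 rad/s².

α ≈ 6.48 rad/s²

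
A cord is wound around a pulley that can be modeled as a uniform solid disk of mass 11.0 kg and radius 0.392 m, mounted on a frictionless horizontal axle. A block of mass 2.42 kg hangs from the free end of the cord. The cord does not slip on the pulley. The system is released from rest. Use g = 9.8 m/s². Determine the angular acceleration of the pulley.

I = ½MR² = (1/2)(11.0)(0.392)² = 0.8452 kg·m².
Block: mg − T = ma. Pulley: TR = Iα. No-slip: a = αR, so T = (I/R²)a = 5.500·a.
Then mg = (m + 5.500)a, so a = (2.42)(9.8)/(2.42 + 5.500) = 2.994 m/s².
α = a/R = 2.994/0.392 = 7.639 rad/s².

α ≈ 7.64 rad/s²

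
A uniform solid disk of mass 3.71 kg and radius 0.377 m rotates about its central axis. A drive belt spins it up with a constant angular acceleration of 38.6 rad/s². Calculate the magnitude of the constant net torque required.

τ ≈ 10.2 N·m

I = ½MR² = (1/2)(3.71)(0.377)² = 0.2636 kg·m².
τ = Iα = (0.2636)(38.60) = 10.18 N·m.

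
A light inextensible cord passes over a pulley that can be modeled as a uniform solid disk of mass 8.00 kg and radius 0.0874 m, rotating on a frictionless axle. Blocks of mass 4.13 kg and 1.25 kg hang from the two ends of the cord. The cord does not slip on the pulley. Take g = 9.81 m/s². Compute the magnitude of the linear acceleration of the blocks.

a ≈ 3.01 m/s²

I = ½MR² = (1/2)(8.00)(0.0874)² = 0.03056 kg·m².
Heavier block: m₁g − T₁ = m₁a. Lighter block: T₂ − m₂g = m₂a.
Pulley: (T₁ − T₂)R = Iα = I(a/R), so T₁ − T₂ = (I/R²)a = (1/2)M_p a = 4.000·a.
Adding the three: (m₁ − m₂)g = (m₁ + m₂ + 4.000)a, so a = (4.13 − 1.25)(9.81)/(4.13 + 1.25 + 4.000) = 3.012 m/s².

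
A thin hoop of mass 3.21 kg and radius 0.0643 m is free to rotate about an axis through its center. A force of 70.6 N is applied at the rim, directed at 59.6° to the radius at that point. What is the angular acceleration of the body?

α ≈ 295 rad/s²

I = MR² = (3.21)(0.0643)² = 0.01327 kg·m².
Only the tangential component produces torque: τ = F R sinθ = (70.6)(0.0643) sin 59.6° = 3.915 N·m.
From τ = Iα: α = 3.915/0.01327 = 295.0 rad/s².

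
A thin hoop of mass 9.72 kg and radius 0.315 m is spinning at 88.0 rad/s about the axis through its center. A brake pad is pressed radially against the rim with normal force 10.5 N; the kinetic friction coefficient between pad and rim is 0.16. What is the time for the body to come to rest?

I = MR² = (9.72)(0.315)² = 0.9645 kg·m².
Friction force f = μN = (0.16)(10.5) = 1.680 N at the rim; torque magnitude τ = fR = 0.5292 N·m, opposing ω.
|α| = τ/I = 0.5292/0.9645 = 0.5487 rad/s² (deceleration).
0 = ω₀ − |α|t ⇒ t = ω₀/|α| = 88.0/0.5487 = 160.4 s.

t ≈ 160 s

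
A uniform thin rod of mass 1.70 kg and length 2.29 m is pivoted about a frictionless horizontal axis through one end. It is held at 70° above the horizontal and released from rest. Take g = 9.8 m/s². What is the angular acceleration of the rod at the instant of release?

About the pivot, I = (1/3)ML² = (1/3)(1.70)(2.29)² = 2.972 kg·m².
The weight acts at the center, a distance L/2 = 1.145 m from the pivot; τ = Mg(L/2) cos 70° = 6.524 N·m.
α = τ/I = 6.524/2.972 = 2.196 rad/s².

α ≈ 2.20 rad/s²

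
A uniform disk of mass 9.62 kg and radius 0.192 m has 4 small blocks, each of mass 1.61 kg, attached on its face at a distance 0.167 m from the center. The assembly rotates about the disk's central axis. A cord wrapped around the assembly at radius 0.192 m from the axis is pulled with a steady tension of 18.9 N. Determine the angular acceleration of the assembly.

I_disk = ½MR² = ½(9.62)(0.192)² = 0.1773 kg·m².
I_blocks = 4·m·r² = 4(1.61)(0.167)² = 0.1796 kg·m².
Total I = 0.3569 kg·m².
τ = F r = (18.9)(0.192) = 3.629 N·m.
α = τ/I = 3.629/0.3569 = 10.17 rad/s².

α ≈ 10.2 rad/s²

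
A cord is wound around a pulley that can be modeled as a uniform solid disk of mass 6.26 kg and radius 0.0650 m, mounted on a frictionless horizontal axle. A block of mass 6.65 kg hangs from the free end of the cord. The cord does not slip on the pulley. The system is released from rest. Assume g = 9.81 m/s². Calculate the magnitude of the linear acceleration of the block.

a ≈ 6.67 m/s²

I = ½MR² = (1/2)(6.26)(0.0650)² = 0.01322 kg·m².
Block: mg − T = ma. Pulley: TR = Iα. No-slip: a = αR, so T = (I/R²)a = 3.130·a.
Then mg = (m + 3.130)a, so a = (6.65)(9.81)/(6.65 + 3.130) = 6.670 m/s².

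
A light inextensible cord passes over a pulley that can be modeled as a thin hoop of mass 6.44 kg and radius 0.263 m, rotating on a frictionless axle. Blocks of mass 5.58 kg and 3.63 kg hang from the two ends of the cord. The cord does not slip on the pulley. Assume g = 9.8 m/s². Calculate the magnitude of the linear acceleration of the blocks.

a ≈ 1.22 m/s²

I = MR² = (6.44)(0.263)² = 0.4454 kg·m².
Heavier block: m₁g − T₁ = m₁a. Lighter block: T₂ − m₂g = m₂a.
Pulley: (T₁ − T₂)R = Iα = I(a/R), so T₁ − T₂ = (I/R²)a = 1·M_p a = 6.440·a.
Adding the three: (m₁ − m₂)g = (m₁ + m₂ + 6.440)a, so a = (5.58 − 3.63)(9.8)/(5.58 + 3.63 + 6.440) = 1.221 m/s².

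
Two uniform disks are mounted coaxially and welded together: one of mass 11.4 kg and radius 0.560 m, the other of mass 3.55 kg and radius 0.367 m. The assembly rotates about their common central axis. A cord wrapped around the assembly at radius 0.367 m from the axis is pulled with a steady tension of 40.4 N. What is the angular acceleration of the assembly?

α ≈ 7.32 rad/s²

I = ½M₁R₁² + ½M₂R₂² = ½(11.4)(0.560)² + ½(3.55)(0.367)² = 2.027 kg·m².
τ = F r = (40.4)(0.367) = 14.83 N·m.
α = τ/I = 14.83/2.027 = 7.316 rad/s².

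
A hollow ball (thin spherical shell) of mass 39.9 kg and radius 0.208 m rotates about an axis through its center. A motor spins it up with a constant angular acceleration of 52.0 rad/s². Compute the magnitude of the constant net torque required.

I = (2/3)MR² = (2/3)(39.9)(0.208)² = 1.151 kg·m².
τ = Iα = (1.151)(52.00) = 59.84 N·m.

τ ≈ 59.8 N·m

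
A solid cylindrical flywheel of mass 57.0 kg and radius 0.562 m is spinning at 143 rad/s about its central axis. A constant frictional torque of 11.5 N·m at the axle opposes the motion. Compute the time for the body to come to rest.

I = ½MR² = (1/2)(57.0)(0.562)² = 9.002 kg·m².
The net torque has magnitude 11.5 N·m, opposing ω.
|α| = τ/I = 11.50/9.002 = 1.278 rad/s² (deceleration).
0 = ω₀ − |α|t ⇒ t = ω₀/|α| = 143/1.278 = 111.9 s.

t ≈ 112 s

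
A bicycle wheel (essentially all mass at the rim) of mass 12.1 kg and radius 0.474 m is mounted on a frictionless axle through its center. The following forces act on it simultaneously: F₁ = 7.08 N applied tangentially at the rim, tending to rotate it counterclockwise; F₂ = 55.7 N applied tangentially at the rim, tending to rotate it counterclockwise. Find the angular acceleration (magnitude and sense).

α ≈ 10.9 rad/s², counterclockwise

I = MR² = (12.1)(0.474)² = 2.719 kg·m².
Taking counterclockwise as positive: τ₁ = +(7.08)(0.474) = +3.356 N·m; τ₂ = +(55.7)(0.474) = +26.40 N·m.
Net torque τ = 29.76 N·m.
α = τ/I = 29.76/2.719 = 10.95 rad/s².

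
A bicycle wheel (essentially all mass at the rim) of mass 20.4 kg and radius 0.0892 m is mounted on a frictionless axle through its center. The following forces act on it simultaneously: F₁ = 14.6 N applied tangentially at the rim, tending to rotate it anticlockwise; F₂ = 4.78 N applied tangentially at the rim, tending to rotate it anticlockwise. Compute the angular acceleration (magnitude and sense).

α ≈ 10.7 rad/s², anticlockwise

I = MR² = (20.4)(0.0892)² = 0.1623 kg·m².
Taking anticlockwise as positive: τ₁ = +(14.6)(0.0892) = +1.302 N·m; τ₂ = +(4.78)(0.0892) = +0.4264 N·m.
Net torque τ = 1.729 N·m.
α = τ/I = 1.729/0.1623 = 10.65 rad/s².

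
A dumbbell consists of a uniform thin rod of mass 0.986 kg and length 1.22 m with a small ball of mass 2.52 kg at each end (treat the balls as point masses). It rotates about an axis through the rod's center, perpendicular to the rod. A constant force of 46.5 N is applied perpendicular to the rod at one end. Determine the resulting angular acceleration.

I_rod = (1/12)ML² = (1/12)(0.986)(1.22)² = 0.1223 kg·m².
I_balls = 2·m·(L/2)² = 2(2.52)(0.6100)² = 1.875 kg·m².
Total I = 1.998 kg·m².
τ = F·(L/2) = (46.5)(0.610) = 28.36 N·m.
α = τ/I = 28.36/1.998 = 14.20 rad/s².

α ≈ 14.2 rad/s²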